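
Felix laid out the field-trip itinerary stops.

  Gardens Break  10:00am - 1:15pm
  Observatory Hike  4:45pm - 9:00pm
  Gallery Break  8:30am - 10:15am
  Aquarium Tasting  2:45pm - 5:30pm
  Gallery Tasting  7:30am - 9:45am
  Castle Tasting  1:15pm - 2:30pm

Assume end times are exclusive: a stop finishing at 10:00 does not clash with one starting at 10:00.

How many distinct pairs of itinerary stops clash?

Sorted by start: Gallery Tasting, Gallery Break, Gardens Break, Castle Tasting, Aquarium Tasting, Observatory Hike.
Gallery Break starts before Gallery Tasting ends → Gallery Tasting and Gallery Break overlap.
Gardens Break starts after Gallery Tasting ends, so Gallery Tasting has no further overlaps.
Gardens Break starts before Gallery Break ends → Gallery Break and Gardens Break overlap.
Castle Tasting starts after Gallery Break ends, so Gallery Break has no further overlaps.
Castle Tasting starts exactly when Gardens Break ends (back-to-back, no overlap), so Gardens Break has no further overlaps.
Aquarium Tasting starts after Castle Tasting ends, so Castle Tasting has no further overlaps.
Observatory Hike starts before Aquarium Tasting ends → Aquarium Tasting and Observatory Hike overlap.
Overlapping pairs: Aquarium Tasting & Observatory Hike, Gallery Break & Gallery Tasting, Gallery Break & Gardens Break — 3 in total.

3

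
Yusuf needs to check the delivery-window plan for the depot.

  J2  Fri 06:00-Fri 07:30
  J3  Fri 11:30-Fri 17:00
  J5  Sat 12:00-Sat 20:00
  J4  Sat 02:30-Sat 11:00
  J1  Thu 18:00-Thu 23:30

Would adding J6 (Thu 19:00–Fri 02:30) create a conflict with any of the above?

J1: starts Thu 18:00 before J6 ends Fri 02:30, and ends Thu 23:30 after J6 starts Thu 19:00 → overlap.
J2: starts Fri 06:00 at or after J6 ends Fri 02:30 → clear.
J3: starts Fri 11:30 at or after J6 ends Fri 02:30 → clear.
J4: starts Sat 02:30 at or after J6 ends Fri 02:30 → clear.
J5: starts Sat 12:00 at or after J6 ends Fri 02:30 → clear.
J6 overlaps J1.

Yes — it overlaps J1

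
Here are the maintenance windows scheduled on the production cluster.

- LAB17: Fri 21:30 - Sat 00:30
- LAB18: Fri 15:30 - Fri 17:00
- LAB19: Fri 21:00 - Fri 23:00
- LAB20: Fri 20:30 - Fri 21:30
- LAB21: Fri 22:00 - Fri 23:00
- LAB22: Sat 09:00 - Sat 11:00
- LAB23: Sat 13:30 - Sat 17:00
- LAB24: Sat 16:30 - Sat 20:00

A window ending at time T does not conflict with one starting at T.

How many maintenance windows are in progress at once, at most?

Sort all start/end points and keep a running count:
Fri 15:30 start LAB18 → 1
Fri 17:00 end LAB18 → 0
Fri 20:30 start LAB20 → 1
Fri 21:00 start LAB19 → 2
Fri 21:30 end LAB20 → 1
Fri 21:30 start LAB17 → 2
Fri 22:00 start LAB21 → 3
Fri 23:00 end LAB19 → 2
Fri 23:00 end LAB21 → 1
Sat 00:30 end LAB17 → 0
Sat 09:00 start LAB22 → 1
Sat 11:00 end LAB22 → 0
Sat 13:30 start LAB23 → 1
Sat 16:30 start LAB24 → 2
Sat 17:00 end LAB23 → 1
Sat 20:00 end LAB24 → 0
Peak is 3, at Fri 22:00 (LAB17, LAB19, LAB21).

3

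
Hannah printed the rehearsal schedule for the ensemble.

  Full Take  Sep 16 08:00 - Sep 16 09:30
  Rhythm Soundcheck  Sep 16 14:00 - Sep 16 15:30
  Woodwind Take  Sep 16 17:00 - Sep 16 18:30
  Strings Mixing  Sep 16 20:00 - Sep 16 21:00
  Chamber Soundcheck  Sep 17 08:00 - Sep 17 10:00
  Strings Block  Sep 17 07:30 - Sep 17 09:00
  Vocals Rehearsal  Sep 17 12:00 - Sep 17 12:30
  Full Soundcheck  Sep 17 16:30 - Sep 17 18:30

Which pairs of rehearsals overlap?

Sorted by start: Full Take, Rhythm Soundcheck, Woodwind Take, Strings Mixing, Strings Block, Chamber Soundcheck, Vocals Rehearsal, Full Soundcheck.
Rhythm Soundcheck starts after Full Take ends, so Full Take has no further overlaps.
Woodwind Take starts after Rhythm Soundcheck ends, so Rhythm Soundcheck has no further overlaps.
Strings Mixing starts after Woodwind Take ends, so Woodwind Take has no further overlaps.
Strings Block starts after Strings Mixing ends, so Strings Mixing has no further overlaps.
Chamber Soundcheck starts before Strings Block ends → Strings Block and Chamber Soundcheck overlap.
Vocals Rehearsal starts after Strings Block ends, so Strings Block has no further overlaps.
Vocals Rehearsal starts after Chamber Soundcheck ends, so Chamber Soundcheck has no further overlaps.
Full Soundcheck starts after Vocals Rehearsal ends.

Chamber Soundcheck & Strings Block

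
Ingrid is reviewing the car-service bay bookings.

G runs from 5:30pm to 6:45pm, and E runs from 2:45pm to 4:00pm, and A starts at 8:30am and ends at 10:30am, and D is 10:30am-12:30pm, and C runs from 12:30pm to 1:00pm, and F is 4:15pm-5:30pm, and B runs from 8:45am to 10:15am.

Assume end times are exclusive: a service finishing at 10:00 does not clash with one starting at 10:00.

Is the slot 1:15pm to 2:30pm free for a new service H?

Yes — the slot is free

A: ends 10:30am at or before H starts 1:15pm → clear.
B: ends 10:15am at or before H starts 1:15pm → clear.
D: ends 12:30pm at or before H starts 1:15pm → clear.
C: ends 1:00pm at or before H starts 1:15pm → clear.
E: starts 2:45pm at or after H ends 2:30pm → clear.
F: starts 4:15pm at or after H ends 2:30pm → clear.
G: starts 5:30pm at or after H ends 2:30pm → clear.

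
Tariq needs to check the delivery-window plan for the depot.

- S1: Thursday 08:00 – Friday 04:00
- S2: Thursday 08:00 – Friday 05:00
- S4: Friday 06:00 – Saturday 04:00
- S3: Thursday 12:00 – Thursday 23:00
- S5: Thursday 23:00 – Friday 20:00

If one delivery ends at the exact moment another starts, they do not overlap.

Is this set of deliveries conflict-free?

Sorted by start: S1, S2, S3, S5, S4.
S2 starts before S1 ends → S1 and S2 overlap.
That's a conflict, so the schedule is not conflict-free.

No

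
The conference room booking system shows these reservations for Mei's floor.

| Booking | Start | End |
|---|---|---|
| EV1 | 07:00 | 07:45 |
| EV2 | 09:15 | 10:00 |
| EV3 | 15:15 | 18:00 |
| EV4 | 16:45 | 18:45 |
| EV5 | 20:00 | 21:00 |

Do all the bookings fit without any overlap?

No

Sorted by start: EV1, EV2, EV3, EV4, EV5.
EV2 starts after EV1 ends, so nothing later overlaps EV1 either.
EV3 starts after EV2 ends, so nothing later overlaps EV2 either.
EV4 starts before EV3 ends → EV3 and EV4 overlap.
That's a conflict, so the schedule is not conflict-free.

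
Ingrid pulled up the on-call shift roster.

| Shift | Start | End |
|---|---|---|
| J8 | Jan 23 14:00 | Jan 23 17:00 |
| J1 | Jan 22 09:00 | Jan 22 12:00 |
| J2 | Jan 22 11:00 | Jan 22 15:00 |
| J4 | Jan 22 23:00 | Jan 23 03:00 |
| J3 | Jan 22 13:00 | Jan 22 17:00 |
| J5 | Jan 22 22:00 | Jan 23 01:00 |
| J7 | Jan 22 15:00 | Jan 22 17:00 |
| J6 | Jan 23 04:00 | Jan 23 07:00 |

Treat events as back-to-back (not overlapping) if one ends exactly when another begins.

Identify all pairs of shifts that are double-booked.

J1 & J2, J2 & J3, J3 & J7, J4 & J5

Sorted by start: J1, J2, J3, J7, J5, J4, J6, J8.
J2 starts before J1 ends → J1 and J2 overlap.
J3 starts after J1 ends — done with J1.
J3 starts before J2 ends → J2 and J3 overlap.
J7 starts exactly when J2 ends (back-to-back, no overlap) — done with J2.
J7 starts before J3 ends → J3 and J7 overlap.
J5 starts after J3 ends — done with J3.
J5 starts after J7 ends — done with J7.
J4 starts before J5 ends → J5 and J4 overlap.
J6 starts after J5 ends — done with J5.
J6 starts after J4 ends — done with J4.
J8 starts after J6 ends.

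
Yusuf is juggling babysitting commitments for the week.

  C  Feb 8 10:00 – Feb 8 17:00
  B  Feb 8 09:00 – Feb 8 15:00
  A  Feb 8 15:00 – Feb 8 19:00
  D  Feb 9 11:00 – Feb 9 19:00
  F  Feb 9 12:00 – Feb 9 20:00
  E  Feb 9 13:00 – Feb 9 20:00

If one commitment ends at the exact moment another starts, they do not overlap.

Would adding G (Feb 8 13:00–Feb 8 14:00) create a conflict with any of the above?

B: starts Feb 8 09:00 before G ends Feb 8 14:00, and ends Feb 8 15:00 after G starts Feb 8 13:00 → overlap.
C: starts Feb 8 10:00 before G ends Feb 8 14:00, and ends Feb 8 17:00 after G starts Feb 8 13:00 → overlap.
A: starts Feb 8 15:00 at or after G ends Feb 8 14:00 → clear.
D: starts Feb 9 11:00 at or after G ends Feb 8 14:00 → clear.
F: starts Feb 9 12:00 at or after G ends Feb 8 14:00 → clear.
E: starts Feb 9 13:00 at or after G ends Feb 8 14:00 → clear.
G overlaps B, C.

Yes — it overlaps B, C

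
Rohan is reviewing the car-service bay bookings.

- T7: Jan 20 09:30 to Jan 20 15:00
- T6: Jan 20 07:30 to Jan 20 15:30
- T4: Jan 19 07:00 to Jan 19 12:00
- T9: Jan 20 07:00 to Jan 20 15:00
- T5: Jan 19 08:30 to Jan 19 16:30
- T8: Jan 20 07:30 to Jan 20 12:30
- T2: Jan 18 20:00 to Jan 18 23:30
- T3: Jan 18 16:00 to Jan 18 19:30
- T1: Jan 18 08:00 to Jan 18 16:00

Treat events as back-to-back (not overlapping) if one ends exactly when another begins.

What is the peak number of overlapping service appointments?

Sweep the timeline, counting +1 at each start and −1 at each end (ends before starts at a tie):
Jan 18 08:00 start T1 → 1
Jan 18 16:00 end T1 → 0
Jan 18 16:00 start T3 → 1
Jan 18 19:30 end T3 → 0
Jan 18 20:00 start T2 → 1
Jan 18 23:30 end T2 → 0
Jan 19 07:00 start T4 → 1
Jan 19 08:30 start T5 → 2
Jan 19 12:00 end T4 → 1
Jan 19 16:30 end T5 → 0
Jan 20 07:00 start T9 → 1
Jan 20 07:30 start T6 → 2
Jan 20 07:30 start T8 → 3
Jan 20 09:30 start T7 → 4
Jan 20 12:30 end T8 → 3
Jan 20 15:00 end T7 → 2
Jan 20 15:00 end T9 → 1
Jan 20 15:30 end T6 → 0
Peak is 4, at Jan 20 09:30 (T6, T7, T8, T9).

4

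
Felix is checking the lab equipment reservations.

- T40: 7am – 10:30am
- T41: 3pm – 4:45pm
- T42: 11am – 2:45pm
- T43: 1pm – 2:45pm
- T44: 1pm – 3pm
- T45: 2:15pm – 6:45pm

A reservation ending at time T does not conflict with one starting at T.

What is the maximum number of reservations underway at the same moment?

4

Sort all start/end points and keep a running count:
7am start T40 → 1
10:30am end T40 → 0
11am start T42 → 1
1pm start T43 → 2
1pm start T44 → 3
2:15pm start T45 → 4
2:45pm end T42 → 3
2:45pm end T43 → 2
3pm end T44 → 1
3pm start T41 → 2
4:45pm end T41 → 1
6:45pm end T45 → 0
Peak is 4, at 2:15pm (T42, T43, T44, T45).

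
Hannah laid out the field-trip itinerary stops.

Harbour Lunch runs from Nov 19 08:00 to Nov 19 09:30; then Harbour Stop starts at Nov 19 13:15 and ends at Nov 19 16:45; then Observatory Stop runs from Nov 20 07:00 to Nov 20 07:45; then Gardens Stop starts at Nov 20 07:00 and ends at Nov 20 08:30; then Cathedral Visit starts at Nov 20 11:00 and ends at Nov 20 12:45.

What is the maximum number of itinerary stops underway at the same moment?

2

Sweep the timeline, counting +1 at each start and −1 at each end (ends before starts at a tie):
Nov 19 08:00 start Harbour Lunch → 1
Nov 19 09:30 end Harbour Lunch → 0
Nov 19 13:15 start Harbour Stop → 1
Nov 19 16:45 end Harbour Stop → 0
Nov 20 07:00 start Gardens Stop → 1
Nov 20 07:00 start Observatory Stop → 2
Nov 20 07:45 end Observatory Stop → 1
Nov 20 08:30 end Gardens Stop → 0
Nov 20 11:00 start Cathedral Visit → 1
Nov 20 12:45 end Cathedral Visit → 0
Peak is 2, at Nov 20 07:00 (Gardens Stop, Observatory Stop).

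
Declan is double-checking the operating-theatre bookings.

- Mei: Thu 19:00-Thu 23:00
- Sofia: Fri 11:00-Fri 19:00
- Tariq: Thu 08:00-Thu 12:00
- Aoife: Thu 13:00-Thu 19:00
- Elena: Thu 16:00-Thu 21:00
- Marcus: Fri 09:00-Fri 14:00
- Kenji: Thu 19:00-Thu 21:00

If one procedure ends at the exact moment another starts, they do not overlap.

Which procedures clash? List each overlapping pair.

Sorted by start: Tariq, Aoife, Elena, Mei, Kenji, Marcus, Sofia.
Aoife starts after Tariq ends; Tariq is clear from here.
Elena starts before Aoife ends → Aoife and Elena overlap.
Mei starts exactly when Aoife ends (back-to-back, no overlap); Aoife is clear from here.
Mei starts before Elena ends → Elena and Mei overlap.
Kenji starts before Elena ends → Elena and Kenji overlap.
Marcus starts after Elena ends; Elena is clear from here.
Kenji starts before Mei ends → Mei and Kenji overlap.
Marcus starts after Mei ends; Mei is clear from here.
Marcus starts after Kenji ends; Kenji is clear from here.
Sofia starts before Marcus ends → Marcus and Sofia overlap.

Aoife & Elena, Elena & Kenji, Elena & Mei, Kenji & Mei, Marcus & Sofia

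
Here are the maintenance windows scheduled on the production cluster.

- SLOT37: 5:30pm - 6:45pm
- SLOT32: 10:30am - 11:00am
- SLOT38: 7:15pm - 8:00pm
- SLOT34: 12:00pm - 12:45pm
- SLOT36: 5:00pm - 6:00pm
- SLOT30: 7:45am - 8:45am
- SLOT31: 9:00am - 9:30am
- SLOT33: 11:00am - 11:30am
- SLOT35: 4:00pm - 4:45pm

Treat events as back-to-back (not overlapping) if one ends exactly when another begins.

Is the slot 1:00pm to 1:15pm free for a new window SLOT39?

SLOT30: ends 8:45am at or before SLOT39 starts 1:00pm → clear.
SLOT31: ends 9:30am at or before SLOT39 starts 1:00pm → clear.
SLOT32: ends 11:00am at or before SLOT39 starts 1:00pm → clear.
SLOT33: ends 11:30am at or before SLOT39 starts 1:00pm → clear.
SLOT34: ends 12:45pm at or before SLOT39 starts 1:00pm → clear.
SLOT35: starts 4:00pm at or after SLOT39 ends 1:15pm → clear.
SLOT36: starts 5:00pm at or after SLOT39 ends 1:15pm → clear.
SLOT37: starts 5:30pm at or after SLOT39 ends 1:15pm → clear.
SLOT38: starts 7:15pm at or after SLOT39 ends 1:15pm → clear.

Yes — the slot is free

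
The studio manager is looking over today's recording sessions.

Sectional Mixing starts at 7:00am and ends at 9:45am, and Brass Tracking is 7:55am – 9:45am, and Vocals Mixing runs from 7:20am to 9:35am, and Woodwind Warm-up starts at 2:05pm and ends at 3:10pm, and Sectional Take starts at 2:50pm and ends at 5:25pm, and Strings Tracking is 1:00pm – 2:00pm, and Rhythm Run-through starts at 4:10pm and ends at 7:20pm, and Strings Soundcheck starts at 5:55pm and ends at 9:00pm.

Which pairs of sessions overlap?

Brass Tracking & Sectional Mixing, Brass Tracking & Vocals Mixing, Rhythm Run-through & Sectional Take, Rhythm Run-through & Strings Soundcheck, Sectional Mixing & Vocals Mixing, Sectional Take & Woodwind Warm-up

Check each pair: they overlap iff neither finishes before the other starts.
Sorted by start: Sectional Mixing, Vocals Mixing, Brass Tracking, Strings Tracking, Woodwind Warm-up, Sectional Take, Rhythm Run-through, Strings Soundcheck.
Vocals Mixing starts before Sectional Mixing ends → Sectional Mixing and Vocals Mixing overlap.
Brass Tracking starts before Sectional Mixing ends → Sectional Mixing and Brass Tracking overlap.
Strings Tracking starts after Sectional Mixing ends; Sectional Mixing is clear from here.
Brass Tracking starts before Vocals Mixing ends → Vocals Mixing and Brass Tracking overlap.
Strings Tracking starts after Vocals Mixing ends; Vocals Mixing is clear from here.
Strings Tracking starts after Brass Tracking ends; Brass Tracking is clear from here.
Woodwind Warm-up starts after Strings Tracking ends; Strings Tracking is clear from here.
Sectional Take starts before Woodwind Warm-up ends → Woodwind Warm-up and Sectional Take overlap.
Rhythm Run-through starts after Woodwind Warm-up ends; Woodwind Warm-up is clear from here.
Rhythm Run-through starts before Sectional Take ends → Sectional Take and Rhythm Run-through overlap.
Strings Soundcheck starts after Sectional Take ends.
Strings Soundcheck starts before Rhythm Run-through ends → Rhythm Run-through and Strings Soundcheck overlap.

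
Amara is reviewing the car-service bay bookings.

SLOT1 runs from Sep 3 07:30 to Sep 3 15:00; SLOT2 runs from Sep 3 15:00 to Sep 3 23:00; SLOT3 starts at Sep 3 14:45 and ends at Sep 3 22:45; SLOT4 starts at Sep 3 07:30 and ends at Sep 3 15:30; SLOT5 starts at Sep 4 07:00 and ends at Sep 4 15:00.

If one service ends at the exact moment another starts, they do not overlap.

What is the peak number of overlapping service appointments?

3

Sweep the timeline, counting +1 at each start and −1 at each end (ends before starts at a tie):
Sep 3 07:30 start SLOT1 → 1
Sep 3 07:30 start SLOT4 → 2
Sep 3 14:45 start SLOT3 → 3
Sep 3 15:00 end SLOT1 → 2
Sep 3 15:00 start SLOT2 → 3
Sep 3 15:30 end SLOT4 → 2
Sep 3 22:45 end SLOT3 → 1
Sep 3 23:00 end SLOT2 → 0
Sep 4 07:00 start SLOT5 → 1
Sep 4 15:00 end SLOT5 → 0
Peak is 3, at Sep 3 14:45 (SLOT1, SLOT3, SLOT4).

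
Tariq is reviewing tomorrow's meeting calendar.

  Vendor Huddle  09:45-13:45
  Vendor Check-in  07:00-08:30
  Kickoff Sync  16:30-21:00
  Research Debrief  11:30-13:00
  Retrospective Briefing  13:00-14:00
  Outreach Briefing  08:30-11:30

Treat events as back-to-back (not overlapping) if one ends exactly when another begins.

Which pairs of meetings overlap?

Outreach Briefing & Vendor Huddle, Research Debrief & Vendor Huddle, Retrospective Briefing & Vendor Huddle

Two intervals overlap when each starts before the other ends.
Sorted by start: Vendor Check-in, Outreach Briefing, Vendor Huddle, Research Debrief, Retrospective Briefing, Kickoff Sync.
Outreach Briefing starts exactly when Vendor Check-in ends (back-to-back, no overlap) — done with Vendor Check-in.
Vendor Huddle starts before Outreach Briefing ends → Outreach Briefing and Vendor Huddle overlap.
Research Debrief starts exactly when Outreach Briefing ends (back-to-back, no overlap) — done with Outreach Briefing.
Research Debrief starts before Vendor Huddle ends → Vendor Huddle and Research Debrief overlap.
Retrospective Briefing starts before Vendor Huddle ends → Vendor Huddle and Retrospective Briefing overlap.
Kickoff Sync starts after Vendor Huddle ends.
Retrospective Briefing starts exactly when Research Debrief ends (back-to-back, no overlap) — done with Research Debrief.
Kickoff Sync starts after Retrospective Briefing ends.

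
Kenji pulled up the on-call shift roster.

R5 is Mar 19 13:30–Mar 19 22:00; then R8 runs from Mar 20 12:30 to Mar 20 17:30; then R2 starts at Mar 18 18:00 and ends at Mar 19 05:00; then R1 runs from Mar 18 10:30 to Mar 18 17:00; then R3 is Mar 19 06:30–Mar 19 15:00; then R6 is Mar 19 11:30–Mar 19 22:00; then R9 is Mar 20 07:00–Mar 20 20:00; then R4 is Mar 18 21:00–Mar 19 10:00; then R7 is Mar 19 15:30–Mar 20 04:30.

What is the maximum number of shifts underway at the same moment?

3

Sort all start/end points and keep a running count:
Mar 18 10:30 start R1 → 1
Mar 18 17:00 end R1 → 0
Mar 18 18:00 start R2 → 1
Mar 18 21:00 start R4 → 2
Mar 19 05:00 end R2 → 1
Mar 19 06:30 start R3 → 2
Mar 19 10:00 end R4 → 1
Mar 19 11:30 start R6 → 2
Mar 19 13:30 start R5 → 3
Mar 19 15:00 end R3 → 2
Mar 19 15:30 start R7 → 3
Mar 19 22:00 end R5 → 2
Mar 19 22:00 end R6 → 1
Mar 20 04:30 end R7 → 0
Mar 20 07:00 start R9 → 1
Mar 20 12:30 start R8 → 2
Mar 20 17:30 end R8 → 1
Mar 20 20:00 end R9 → 0
Peak is 3, at Mar 19 13:30 (R3, R5, R6).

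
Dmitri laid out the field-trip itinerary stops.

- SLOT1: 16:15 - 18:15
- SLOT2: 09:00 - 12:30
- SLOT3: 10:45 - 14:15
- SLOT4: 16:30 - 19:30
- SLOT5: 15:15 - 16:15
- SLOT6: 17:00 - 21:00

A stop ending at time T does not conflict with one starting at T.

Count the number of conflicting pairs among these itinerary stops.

Two intervals overlap when each starts before the other ends.
Sorted by start: SLOT2, SLOT3, SLOT5, SLOT1, SLOT4, SLOT6.
SLOT3 starts before SLOT2 ends → SLOT2 and SLOT3 overlap.
SLOT5 starts after SLOT2 ends, so SLOT2 has no further overlaps.
SLOT5 starts after SLOT3 ends, so SLOT3 has no further overlaps.
SLOT1 starts exactly when SLOT5 ends (back-to-back, no overlap), so SLOT5 has no further overlaps.
SLOT4 starts before SLOT1 ends → SLOT1 and SLOT4 overlap.
SLOT6 starts before SLOT1 ends → SLOT1 and SLOT6 overlap.
SLOT6 starts before SLOT4 ends → SLOT4 and SLOT6 overlap.
Overlapping pairs: SLOT1 & SLOT4, SLOT1 & SLOT6, SLOT2 & SLOT3, SLOT4 & SLOT6 — 4 in total.

4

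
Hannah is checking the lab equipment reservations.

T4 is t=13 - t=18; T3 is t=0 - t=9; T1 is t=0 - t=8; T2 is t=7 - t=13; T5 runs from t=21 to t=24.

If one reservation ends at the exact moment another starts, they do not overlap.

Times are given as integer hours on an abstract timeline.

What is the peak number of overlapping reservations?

3

Walk through starts and ends in time order (an end at T is processed before a start at T):
t=0 start T1 → 1
t=0 start T3 → 2
t=7 start T2 → 3
t=8 end T1 → 2
t=9 end T3 → 1
t=13 end T2 → 0
t=13 start T4 → 1
t=18 end T4 → 0
t=21 start T5 → 1
t=24 end T5 → 0
Peak is 3, at t=7 (T1, T2, T3).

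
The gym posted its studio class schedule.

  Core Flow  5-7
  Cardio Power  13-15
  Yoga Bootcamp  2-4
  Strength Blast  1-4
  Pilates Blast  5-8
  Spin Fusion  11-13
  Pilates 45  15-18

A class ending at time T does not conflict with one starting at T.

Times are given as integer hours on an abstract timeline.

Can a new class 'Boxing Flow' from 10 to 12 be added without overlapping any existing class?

Strength Blast: ends 4 at or before Boxing Flow starts 10 → clear.
Yoga Bootcamp: ends 4 at or before Boxing Flow starts 10 → clear.
Core Flow: ends 7 at or before Boxing Flow starts 10 → clear.
Pilates Blast: ends 8 at or before Boxing Flow starts 10 → clear.
Spin Fusion: starts 11 before Boxing Flow ends 12, and ends 13 after Boxing Flow starts 10 → overlap.
Cardio Power: starts 13 at or after Boxing Flow ends 12 → clear.
Pilates 45: starts 15 at or after Boxing Flow ends 12 → clear.
Boxing Flow overlaps Spin Fusion.

No — it overlaps Spin Fusion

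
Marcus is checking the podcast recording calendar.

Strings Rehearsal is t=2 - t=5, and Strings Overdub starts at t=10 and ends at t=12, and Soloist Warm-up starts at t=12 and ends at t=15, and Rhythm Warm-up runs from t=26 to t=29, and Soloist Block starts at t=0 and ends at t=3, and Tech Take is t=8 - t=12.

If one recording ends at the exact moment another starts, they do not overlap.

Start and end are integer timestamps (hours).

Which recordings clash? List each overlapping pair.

Sorted by start: Soloist Block, Strings Rehearsal, Tech Take, Strings Overdub, Soloist Warm-up, Rhythm Warm-up.
Strings Rehearsal starts before Soloist Block ends → Soloist Block and Strings Rehearsal overlap.
Tech Take starts after Soloist Block ends, so nothing later overlaps Soloist Block either.
Tech Take starts after Strings Rehearsal ends, so nothing later overlaps Strings Rehearsal either.
Strings Overdub starts before Tech Take ends → Tech Take and Strings Overdub overlap.
Soloist Warm-up starts exactly when Tech Take ends (back-to-back, no overlap), so nothing later overlaps Tech Take either.
Soloist Warm-up starts exactly when Strings Overdub ends (back-to-back, no overlap), so nothing later overlaps Strings Overdub either.
Rhythm Warm-up starts after Soloist Warm-up ends.

Soloist Block & Strings Rehearsal, Strings Overdub & Tech Take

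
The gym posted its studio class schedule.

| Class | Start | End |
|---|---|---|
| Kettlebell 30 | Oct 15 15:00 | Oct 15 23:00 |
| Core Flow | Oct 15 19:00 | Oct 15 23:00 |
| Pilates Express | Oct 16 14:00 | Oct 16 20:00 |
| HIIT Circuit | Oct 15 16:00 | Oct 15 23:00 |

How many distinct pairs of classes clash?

Sorted by start: Kettlebell 30, HIIT Circuit, Core Flow, Pilates Express.
HIIT Circuit starts before Kettlebell 30 ends → Kettlebell 30 and HIIT Circuit overlap.
Core Flow starts before Kettlebell 30 ends → Kettlebell 30 and Core Flow overlap.
Pilates Express starts after Kettlebell 30 ends.
Core Flow starts before HIIT Circuit ends → HIIT Circuit and Core Flow overlap.
Pilates Express starts after HIIT Circuit ends.
Pilates Express starts after Core Flow ends.
Overlapping pairs: Core Flow & HIIT Circuit, Core Flow & Kettlebell 30, HIIT Circuit & Kettlebell 30 — 3 in total.

3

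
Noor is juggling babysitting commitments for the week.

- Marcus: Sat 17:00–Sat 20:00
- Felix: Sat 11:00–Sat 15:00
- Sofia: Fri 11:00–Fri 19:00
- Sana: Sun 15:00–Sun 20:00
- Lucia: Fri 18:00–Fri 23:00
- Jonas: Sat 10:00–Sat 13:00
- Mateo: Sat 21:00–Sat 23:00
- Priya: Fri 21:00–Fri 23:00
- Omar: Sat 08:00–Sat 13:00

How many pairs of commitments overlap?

5

Sorted by start: Sofia, Lucia, Priya, Omar, Jonas, Felix, Marcus, Mateo, Sana.
Lucia starts before Sofia ends → Sofia and Lucia overlap.
Priya starts after Sofia ends, so Sofia has no further overlaps.
Priya starts before Lucia ends → Lucia and Priya overlap.
Omar starts after Lucia ends, so Lucia has no further overlaps.
Omar starts after Priya ends, so Priya has no further overlaps.
Jonas starts before Omar ends → Omar and Jonas overlap.
Felix starts before Omar ends → Omar and Felix overlap.
Marcus starts after Omar ends, so Omar has no further overlaps.
Felix starts before Jonas ends → Jonas and Felix overlap.
Marcus starts after Jonas ends, so Jonas has no further overlaps.
Marcus starts after Felix ends, so Felix has no further overlaps.
Mateo starts after Marcus ends, so Marcus has no further overlaps.
Sana starts after Mateo ends.
Overlapping pairs: Felix & Jonas, Felix & Omar, Jonas & Omar, Lucia & Priya, Lucia & Sofia — 5 in total.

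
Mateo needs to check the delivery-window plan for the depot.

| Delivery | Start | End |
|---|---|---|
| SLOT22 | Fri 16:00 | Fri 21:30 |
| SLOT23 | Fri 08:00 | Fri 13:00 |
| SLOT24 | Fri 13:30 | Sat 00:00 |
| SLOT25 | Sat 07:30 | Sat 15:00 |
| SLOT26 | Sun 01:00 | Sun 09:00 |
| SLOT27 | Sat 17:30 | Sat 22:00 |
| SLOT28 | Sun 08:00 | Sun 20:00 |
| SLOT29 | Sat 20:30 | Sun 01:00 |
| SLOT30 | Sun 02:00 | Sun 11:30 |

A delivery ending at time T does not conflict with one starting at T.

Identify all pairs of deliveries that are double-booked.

Sorted by start: SLOT23, SLOT24, SLOT22, SLOT25, SLOT27, SLOT29, SLOT26, SLOT30, SLOT28.
SLOT24 starts after SLOT23 ends; SLOT23 is clear from here.
SLOT22 starts before SLOT24 ends → SLOT24 and SLOT22 overlap.
SLOT25 starts after SLOT24 ends; SLOT24 is clear from here.
SLOT25 starts after SLOT22 ends; SLOT22 is clear from here.
SLOT27 starts after SLOT25 ends; SLOT25 is clear from here.
SLOT29 starts before SLOT27 ends → SLOT27 and SLOT29 overlap.
SLOT26 starts after SLOT27 ends; SLOT27 is clear from here.
SLOT26 starts exactly when SLOT29 ends (back-to-back, no overlap); SLOT29 is clear from here.
SLOT30 starts before SLOT26 ends → SLOT26 and SLOT30 overlap.
SLOT28 starts before SLOT26 ends → SLOT26 and SLOT28 overlap.
SLOT28 starts before SLOT30 ends → SLOT30 and SLOT28 overlap.

SLOT22 & SLOT24, SLOT26 & SLOT28, SLOT26 & SLOT30, SLOT27 & SLOT29, SLOT28 & SLOT30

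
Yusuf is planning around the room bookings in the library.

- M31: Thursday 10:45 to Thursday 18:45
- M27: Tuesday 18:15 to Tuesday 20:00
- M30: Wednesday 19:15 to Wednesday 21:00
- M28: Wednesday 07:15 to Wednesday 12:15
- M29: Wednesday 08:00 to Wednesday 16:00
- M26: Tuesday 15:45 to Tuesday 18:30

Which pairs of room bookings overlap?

M26 & M27, M28 & M29

Sorted by start: M26, M27, M28, M29, M30, M31.
M27 starts before M26 ends → M26 and M27 overlap.
M28 starts after M26 ends — done with M26.
M28 starts after M27 ends — done with M27.
M29 starts before M28 ends → M28 and M29 overlap.
M30 starts after M28 ends — done with M28.
M30 starts after M29 ends — done with M29.
M31 starts after M30 ends.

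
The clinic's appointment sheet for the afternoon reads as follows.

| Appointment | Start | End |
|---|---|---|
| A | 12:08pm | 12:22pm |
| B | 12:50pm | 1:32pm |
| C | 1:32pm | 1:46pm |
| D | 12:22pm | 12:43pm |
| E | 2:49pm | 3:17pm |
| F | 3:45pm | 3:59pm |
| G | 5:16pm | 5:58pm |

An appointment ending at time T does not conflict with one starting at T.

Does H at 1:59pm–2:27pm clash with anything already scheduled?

A: ends 12:22pm at or before H starts 1:59pm → clear.
D: ends 12:43pm at or before H starts 1:59pm → clear.
B: ends 1:32pm at or before H starts 1:59pm → clear.
C: ends 1:46pm at or before H starts 1:59pm → clear.
E: starts 2:49pm at or after H ends 2:27pm → clear.
F: starts 3:45pm at or after H ends 2:27pm → clear.
G: starts 5:16pm at or after H ends 2:27pm → clear.

No — it doesn't clash with anything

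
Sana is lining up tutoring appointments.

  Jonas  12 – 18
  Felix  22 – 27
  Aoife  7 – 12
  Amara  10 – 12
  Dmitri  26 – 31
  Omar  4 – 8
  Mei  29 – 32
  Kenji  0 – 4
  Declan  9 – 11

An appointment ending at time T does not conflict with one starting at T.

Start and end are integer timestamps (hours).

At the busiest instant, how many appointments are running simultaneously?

Walk through starts and ends in time order (an end at T is processed before a start at T):
0 start Kenji → 1
4 end Kenji → 0
4 start Omar → 1
7 start Aoife → 2
8 end Omar → 1
9 start Declan → 2
10 start Amara → 3
11 end Declan → 2
12 end Amara → 1
12 end Aoife → 0
12 start Jonas → 1
18 end Jonas → 0
22 start Felix → 1
26 start Dmitri → 2
27 end Felix → 1
29 start Mei → 2
31 end Dmitri → 1
32 end Mei → 0
Peak is 3, at 10 (Amara, Aoife, Declan).

3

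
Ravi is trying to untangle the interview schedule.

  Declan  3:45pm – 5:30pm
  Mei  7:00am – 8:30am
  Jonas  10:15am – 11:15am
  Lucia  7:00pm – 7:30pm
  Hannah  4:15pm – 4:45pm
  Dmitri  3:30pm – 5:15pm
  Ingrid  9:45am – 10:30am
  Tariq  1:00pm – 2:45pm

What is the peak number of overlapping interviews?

Sweep the timeline, counting +1 at each start and −1 at each end (ends before starts at a tie):
7:00am start Mei → 1
8:30am end Mei → 0
9:45am start Ingrid → 1
10:15am start Jonas → 2
10:30am end Ingrid → 1
11:15am end Jonas → 0
1:00pm start Tariq → 1
2:45pm end Tariq → 0
3:30pm start Dmitri → 1
3:45pm start Declan → 2
4:15pm start Hannah → 3
4:45pm end Hannah → 2
5:15pm end Dmitri → 1
5:30pm end Declan → 0
7:00pm start Lucia → 1
7:30pm end Lucia → 0
Peak is 3, at 4:15pm (Declan, Dmitri, Hannah).

3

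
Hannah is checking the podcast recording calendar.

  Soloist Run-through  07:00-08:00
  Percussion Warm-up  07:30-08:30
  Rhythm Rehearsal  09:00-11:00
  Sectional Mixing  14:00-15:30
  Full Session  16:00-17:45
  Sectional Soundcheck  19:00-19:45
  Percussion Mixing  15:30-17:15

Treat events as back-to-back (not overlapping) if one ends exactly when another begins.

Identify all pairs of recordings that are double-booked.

Sorted by start: Soloist Run-through, Percussion Warm-up, Rhythm Rehearsal, Sectional Mixing, Percussion Mixing, Full Session, Sectional Soundcheck.
Percussion Warm-up starts before Soloist Run-through ends → Soloist Run-through and Percussion Warm-up overlap.
Rhythm Rehearsal starts after Soloist Run-through ends — done with Soloist Run-through.
Rhythm Rehearsal starts after Percussion Warm-up ends — done with Percussion Warm-up.
Sectional Mixing starts after Rhythm Rehearsal ends — done with Rhythm Rehearsal.
Percussion Mixing starts exactly when Sectional Mixing ends (back-to-back, no overlap) — done with Sectional Mixing.
Full Session starts before Percussion Mixing ends → Percussion Mixing and Full Session overlap.
Sectional Soundcheck starts after Percussion Mixing ends.
Sectional Soundcheck starts after Full Session ends.

Full Session & Percussion Mixing, Percussion Warm-up & Soloist Run-through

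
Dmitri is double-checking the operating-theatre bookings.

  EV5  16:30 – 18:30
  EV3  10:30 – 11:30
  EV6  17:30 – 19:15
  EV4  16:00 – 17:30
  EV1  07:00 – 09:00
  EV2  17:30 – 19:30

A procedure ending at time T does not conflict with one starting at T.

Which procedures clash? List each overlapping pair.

EV2 & EV5, EV2 & EV6, EV4 & EV5, EV5 & EV6

Sorted by start: EV1, EV3, EV4, EV5, EV2, EV6.
EV3 starts after EV1 ends, so nothing later overlaps EV1 either.
EV4 starts after EV3 ends, so nothing later overlaps EV3 either.
EV5 starts before EV4 ends → EV4 and EV5 overlap.
EV2 starts exactly when EV4 ends (back-to-back, no overlap), so nothing later overlaps EV4 either.
EV2 starts before EV5 ends → EV5 and EV2 overlap.
EV6 starts before EV5 ends → EV5 and EV6 overlap.
EV6 starts before EV2 ends → EV2 and EV6 overlap.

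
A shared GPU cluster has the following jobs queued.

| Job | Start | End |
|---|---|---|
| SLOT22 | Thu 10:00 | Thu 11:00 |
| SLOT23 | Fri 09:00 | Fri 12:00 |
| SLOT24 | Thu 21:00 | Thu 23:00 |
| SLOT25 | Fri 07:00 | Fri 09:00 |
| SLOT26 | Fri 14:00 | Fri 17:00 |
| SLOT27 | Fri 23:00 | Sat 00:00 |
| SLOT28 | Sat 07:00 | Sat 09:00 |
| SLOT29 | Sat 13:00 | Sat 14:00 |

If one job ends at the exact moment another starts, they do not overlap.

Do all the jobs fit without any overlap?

Sorted by start: SLOT22, SLOT24, SLOT25, SLOT23, SLOT26, SLOT27, SLOT28, SLOT29.
SLOT24 starts after SLOT22 ends, so nothing later overlaps SLOT22 either.
SLOT25 starts after SLOT24 ends, so nothing later overlaps SLOT24 either.
SLOT23 starts exactly when SLOT25 ends (back-to-back, no overlap), so nothing later overlaps SLOT25 either.
SLOT26 starts after SLOT23 ends, so nothing later overlaps SLOT23 either.
SLOT27 starts after SLOT26 ends, so nothing later overlaps SLOT26 either.
SLOT28 starts after SLOT27 ends, so nothing later overlaps SLOT27 either.
SLOT29 starts after SLOT28 ends.
Every pair is clear; the schedule has no overlaps.

Yes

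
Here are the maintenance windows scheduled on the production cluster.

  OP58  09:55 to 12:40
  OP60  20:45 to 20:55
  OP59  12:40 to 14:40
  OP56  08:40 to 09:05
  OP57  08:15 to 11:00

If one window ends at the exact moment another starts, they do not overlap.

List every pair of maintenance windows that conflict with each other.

Two intervals overlap when each starts before the other ends.
Sorted by start: OP57, OP56, OP58, OP59, OP60.
OP56 starts before OP57 ends → OP57 and OP56 overlap.
OP58 starts before OP57 ends → OP57 and OP58 overlap.
OP59 starts after OP57 ends — done with OP57.
OP58 starts after OP56 ends — done with OP56.
OP59 starts exactly when OP58 ends (back-to-back, no overlap) — done with OP58.
OP60 starts after OP59 ends.

OP56 & OP57, OP57 & OP58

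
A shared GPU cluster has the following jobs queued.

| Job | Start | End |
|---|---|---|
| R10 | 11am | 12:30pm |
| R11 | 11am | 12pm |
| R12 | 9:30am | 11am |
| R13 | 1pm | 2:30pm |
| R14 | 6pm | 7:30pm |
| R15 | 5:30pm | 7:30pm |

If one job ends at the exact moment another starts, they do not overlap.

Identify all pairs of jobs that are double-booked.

Sorted by start: R12, R10, R11, R13, R15, R14.
R10 starts exactly when R12 ends (back-to-back, no overlap) — done with R12.
R11 starts before R10 ends → R10 and R11 overlap.
R13 starts after R10 ends — done with R10.
R13 starts after R11 ends — done with R11.
R15 starts after R13 ends — done with R13.
R14 starts before R15 ends → R15 and R14 overlap.

R10 & R11, R14 & R15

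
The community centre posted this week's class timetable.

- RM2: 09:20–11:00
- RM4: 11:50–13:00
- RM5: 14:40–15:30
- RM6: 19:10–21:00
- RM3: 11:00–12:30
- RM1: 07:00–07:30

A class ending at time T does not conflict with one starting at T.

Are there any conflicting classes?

Sorted by start: RM1, RM2, RM3, RM4, RM5, RM6.
RM2 starts after RM1 ends, so nothing later overlaps RM1 either.
RM3 starts exactly when RM2 ends (back-to-back, no overlap), so nothing later overlaps RM2 either.
RM4 starts before RM3 ends → RM3 and RM4 overlap.
That's a conflict, so the schedule is not conflict-free.

Yes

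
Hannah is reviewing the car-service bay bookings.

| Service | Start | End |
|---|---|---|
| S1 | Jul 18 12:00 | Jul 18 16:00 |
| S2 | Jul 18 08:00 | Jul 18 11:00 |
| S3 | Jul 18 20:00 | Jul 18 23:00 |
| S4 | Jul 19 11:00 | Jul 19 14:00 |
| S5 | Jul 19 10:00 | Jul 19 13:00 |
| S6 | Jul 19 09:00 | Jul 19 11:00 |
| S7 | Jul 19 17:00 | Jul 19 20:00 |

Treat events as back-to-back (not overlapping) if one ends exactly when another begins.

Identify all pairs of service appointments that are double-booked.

Check each pair: they overlap iff neither finishes before the other starts.
Sorted by start: S2, S1, S3, S6, S5, S4, S7.
S1 starts after S2 ends; S2 is clear from here.
S3 starts after S1 ends; S1 is clear from here.
S6 starts after S3 ends; S3 is clear from here.
S5 starts before S6 ends → S6 and S5 overlap.
S4 starts exactly when S6 ends (back-to-back, no overlap); S6 is clear from here.
S4 starts before S5 ends → S5 and S4 overlap.
S7 starts after S5 ends.
S7 starts after S4 ends.

S4 & S5, S5 & S6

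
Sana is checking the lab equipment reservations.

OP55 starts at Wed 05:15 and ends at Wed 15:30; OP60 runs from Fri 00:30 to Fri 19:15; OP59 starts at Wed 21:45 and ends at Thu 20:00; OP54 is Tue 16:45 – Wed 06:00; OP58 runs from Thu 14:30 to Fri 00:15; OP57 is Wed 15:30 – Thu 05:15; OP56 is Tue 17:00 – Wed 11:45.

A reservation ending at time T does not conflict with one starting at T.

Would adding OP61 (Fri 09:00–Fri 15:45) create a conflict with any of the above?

Yes — it overlaps OP60

OP54: ends Wed 06:00 at or before OP61 starts Fri 09:00 → clear.
OP56: ends Wed 11:45 at or before OP61 starts Fri 09:00 → clear.
OP55: ends Wed 15:30 at or before OP61 starts Fri 09:00 → clear.
OP57: ends Thu 05:15 at or before OP61 starts Fri 09:00 → clear.
OP59: ends Thu 20:00 at or before OP61 starts Fri 09:00 → clear.
OP58: ends Fri 00:15 at or before OP61 starts Fri 09:00 → clear.
OP60: starts Fri 00:30 before OP61 ends Fri 15:45, and ends Fri 19:15 after OP61 starts Fri 09:00 → overlap.
OP61 overlaps OP60.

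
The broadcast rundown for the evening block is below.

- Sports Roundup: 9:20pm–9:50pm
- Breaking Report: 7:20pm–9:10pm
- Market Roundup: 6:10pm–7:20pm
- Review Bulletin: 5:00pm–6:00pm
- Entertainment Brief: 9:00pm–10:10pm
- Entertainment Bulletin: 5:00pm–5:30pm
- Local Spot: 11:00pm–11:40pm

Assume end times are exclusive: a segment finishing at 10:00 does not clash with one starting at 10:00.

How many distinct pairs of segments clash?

Sorted by start: Entertainment Bulletin, Review Bulletin, Market Roundup, Breaking Report, Entertainment Brief, Sports Roundup, Local Spot.
Review Bulletin starts before Entertainment Bulletin ends → Entertainment Bulletin and Review Bulletin overlap.
Market Roundup starts after Entertainment Bulletin ends, so Entertainment Bulletin has no further overlaps.
Market Roundup starts after Review Bulletin ends, so Review Bulletin has no further overlaps.
Breaking Report starts exactly when Market Roundup ends (back-to-back, no overlap), so Market Roundup has no further overlaps.
Entertainment Brief starts before Breaking Report ends → Breaking Report and Entertainment Brief overlap.
Sports Roundup starts after Breaking Report ends, so Breaking Report has no further overlaps.
Sports Roundup starts before Entertainment Brief ends → Entertainment Brief and Sports Roundup overlap.
Local Spot starts after Entertainment Brief ends.
Local Spot starts after Sports Roundup ends.
Overlapping pairs: Breaking Report & Entertainment Brief, Entertainment Brief & Sports Roundup, Entertainment Bulletin & Review Bulletin — 3 in total.

3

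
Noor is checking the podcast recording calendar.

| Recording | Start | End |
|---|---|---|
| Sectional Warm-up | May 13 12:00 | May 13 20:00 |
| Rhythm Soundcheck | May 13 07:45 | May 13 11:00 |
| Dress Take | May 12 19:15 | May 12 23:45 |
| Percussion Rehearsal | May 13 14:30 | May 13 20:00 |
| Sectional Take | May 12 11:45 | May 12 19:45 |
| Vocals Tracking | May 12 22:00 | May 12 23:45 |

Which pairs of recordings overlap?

Sorted by start: Sectional Take, Dress Take, Vocals Tracking, Rhythm Soundcheck, Sectional Warm-up, Percussion Rehearsal.
Dress Take starts before Sectional Take ends → Sectional Take and Dress Take overlap.
Vocals Tracking starts after Sectional Take ends; Sectional Take is clear from here.
Vocals Tracking starts before Dress Take ends → Dress Take and Vocals Tracking overlap.
Rhythm Soundcheck starts after Dress Take ends; Dress Take is clear from here.
Rhythm Soundcheck starts after Vocals Tracking ends; Vocals Tracking is clear from here.
Sectional Warm-up starts after Rhythm Soundcheck ends; Rhythm Soundcheck is clear from here.
Percussion Rehearsal starts before Sectional Warm-up ends → Sectional Warm-up and Percussion Rehearsal overlap.

Dress Take & Sectional Take, Dress Take & Vocals Tracking, Percussion Rehearsal & Sectional Warm-up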